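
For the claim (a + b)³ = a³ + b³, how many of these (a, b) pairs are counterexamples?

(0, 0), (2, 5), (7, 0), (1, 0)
1

Testing each pair:
(0, 0): LHS = 0, RHS = 0 → satisfies claim
(2, 5): LHS = 343, RHS = 133 → counterexample
(7, 0): LHS = 343, RHS = 343 → satisfies claim
(1, 0): LHS = 1, RHS = 1 → satisfies claim

That makes 1 counterexample.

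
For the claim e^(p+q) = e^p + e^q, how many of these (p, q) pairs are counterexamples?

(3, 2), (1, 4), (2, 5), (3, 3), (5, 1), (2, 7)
6

Testing each pair:
(3, 2): LHS = e^5 ≈ 148.4, RHS = e^2 + e^3 ≈ 27.47 → counterexample
(1, 4): LHS = e^5 ≈ 148.4, RHS = e + e^4 ≈ 57.32 → counterexample
(2, 5): LHS = e^7 ≈ 1097, RHS = e^2 + e^5 ≈ 155.8 → counterexample
(3, 3): LHS = e^6 ≈ 403.4, RHS = 2·e^3 ≈ 40.17 → counterexample
(5, 1): LHS = e^6 ≈ 403.4, RHS = e + e^5 ≈ 151.1 → counterexample
(2, 7): LHS = e^9 ≈ 8103, RHS = e^2 + e^7 ≈ 1104 → counterexample

That makes 6 counterexamples.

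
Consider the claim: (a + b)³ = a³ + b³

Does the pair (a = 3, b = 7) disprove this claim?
Substituting a = 3, b = 7:
LHS = (3 + 7)³ = 1000
RHS = 3³ + 7³ = 370

Since LHS ≠ RHS, this pair disproves the claim.

Answer: Yes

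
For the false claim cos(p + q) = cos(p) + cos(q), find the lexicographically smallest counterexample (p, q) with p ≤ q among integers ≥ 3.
(p, q) = (3, 3)

Substituting (3, 3) into the claim:
LHS = cos(3 + 3) = cos(6) ≈ 0.9602
RHS = cos(3) + cos(3) = 2·cos(3) ≈ -1.98

Since LHS ≠ RHS, this pair disproves the claim, and no lexicographically smaller pair (p ≤ q, integers ≥ 3) does.

For instance (4, 9) is also a counterexample (LHS = cos(13) ≈ 0.9074, RHS = cos(9) + cos(4) ≈ -1.565), but it's lexicographically larger.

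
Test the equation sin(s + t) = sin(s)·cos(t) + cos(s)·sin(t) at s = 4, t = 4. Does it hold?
Substituting s = 4, t = 4:

LHS = sin(4 + 4) = sin(8) ≈ 0.9894
RHS = sin(4)·cos(4) + cos(4)·sin(4) = 2·sin(4)·cos(4) ≈ 0.9894

LHS = RHS, so the equation holds at this point.

Answer: Holds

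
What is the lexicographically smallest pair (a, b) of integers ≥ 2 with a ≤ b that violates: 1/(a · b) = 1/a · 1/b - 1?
Substituting (2, 2) into the claim:
LHS = 1/(2 · 2) = 1/4
RHS = 1/2 · 1/2 - 1 = -3/4

Since LHS ≠ RHS, this pair disproves the claim, and no lexicographically smaller pair (a ≤ b, integers ≥ 2) does.

For instance (5, 7) is also a counterexample (LHS = 1/35, RHS = -34/35), but it's lexicographically larger.

Answer: (a, b) = (2, 2)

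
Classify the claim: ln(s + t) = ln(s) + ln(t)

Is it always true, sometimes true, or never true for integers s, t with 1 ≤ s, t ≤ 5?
It holds at (s, t) = (2, 2) (both sides equal ln(4) ≈ 1.386), but fails at (s, t) = (1, 1) (LHS = ln(2) ≈ 0.6931, RHS = 0).

Answer: Sometimes true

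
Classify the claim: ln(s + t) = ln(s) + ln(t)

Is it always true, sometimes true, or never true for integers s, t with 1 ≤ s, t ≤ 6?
Sometimes true

It holds at (s, t) = (2, 2) (both sides equal ln(4) ≈ 1.386), but fails at (s, t) = (5, 3) (LHS = ln(8) ≈ 2.079, RHS = ln(3) + ln(5) ≈ 2.708).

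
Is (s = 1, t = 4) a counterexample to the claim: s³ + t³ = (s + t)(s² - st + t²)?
No

Substituting s = 1, t = 4:
LHS = 1³ + 4³ = 65
RHS = (1 + 4)(1² - 1·4 + 4²) = 65

The sides agree, so this pair does not disprove the claim.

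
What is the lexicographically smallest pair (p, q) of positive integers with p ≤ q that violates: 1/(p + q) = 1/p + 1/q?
(p, q) = (1, 1)

Substituting (1, 1) into the claim:
LHS = 1/(1 + 1) = 1/2
RHS = 1/1 + 1/1 = 2

Since LHS ≠ RHS, this pair disproves the claim, and no lexicographically smaller pair (p ≤ q, positive integers) does.

For instance (5, 6) is also a counterexample (LHS = 1/11, RHS = 11/30), but it's lexicographically larger.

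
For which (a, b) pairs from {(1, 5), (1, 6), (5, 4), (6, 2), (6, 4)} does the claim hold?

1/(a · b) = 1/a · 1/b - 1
None

Testing each pair:
(1, 5): LHS = 1/5, RHS = -4/5 → fails
(1, 6): LHS = 1/6, RHS = -5/6 → fails
(5, 4): LHS = 1/20, RHS = -19/20 → fails
(6, 2): LHS = 1/12, RHS = -11/12 → fails
(6, 4): LHS = 1/24, RHS = -23/24 → fails

No pair satisfies the claim.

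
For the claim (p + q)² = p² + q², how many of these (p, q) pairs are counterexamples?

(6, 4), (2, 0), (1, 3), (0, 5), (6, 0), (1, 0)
2

Testing each pair:
(6, 4): LHS = 100, RHS = 52 → counterexample
(2, 0): LHS = 4, RHS = 4 → satisfies claim
(1, 3): LHS = 16, RHS = 10 → counterexample
(0, 5): LHS = 25, RHS = 25 → satisfies claim
(6, 0): LHS = 36, RHS = 36 → satisfies claim
(1, 0): LHS = 1, RHS = 1 → satisfies claim

That makes 2 counterexamples.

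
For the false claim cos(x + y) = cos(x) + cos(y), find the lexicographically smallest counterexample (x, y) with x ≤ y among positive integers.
Substituting (1, 1) into the claim:
LHS = cos(1 + 1) = cos(2) ≈ -0.4161
RHS = cos(1) + cos(1) = 2·cos(1) ≈ 1.081

Since LHS ≠ RHS, this pair disproves the claim, and no lexicographically smaller pair (x ≤ y, positive integers) does.

For instance (1, 5) is also a counterexample (LHS = cos(6) ≈ 0.9602, RHS = cos(5) + cos(1) ≈ 0.824), but it's lexicographically larger.

Answer: (x, y) = (1, 1)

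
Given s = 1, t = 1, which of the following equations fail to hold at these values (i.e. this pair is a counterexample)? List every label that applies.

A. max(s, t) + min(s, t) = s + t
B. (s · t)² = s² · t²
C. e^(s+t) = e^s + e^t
C

Evaluating each claim at the given values:
A. LHS = 2, RHS = 2 → holds here (LHS = RHS)
B. LHS = 1, RHS = 1 → holds here (LHS = RHS)
C. LHS = e^2 ≈ 7.389, RHS = 2·e ≈ 5.437 → fails here (LHS ≠ RHS)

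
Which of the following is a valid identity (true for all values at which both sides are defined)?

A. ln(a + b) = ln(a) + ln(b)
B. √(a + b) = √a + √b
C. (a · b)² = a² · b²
A: fails at (5, 8) — LHS = ln(13) ≈ 2.565, RHS = ln(5) + ln(8) ≈ 3.689.
B: fails at (2, 3) — LHS = √(5) ≈ 2.236, RHS = √(2) + √(3) ≈ 3.146.
C: holds — e.g. at (3, 5), both sides equal 225.

Answer: C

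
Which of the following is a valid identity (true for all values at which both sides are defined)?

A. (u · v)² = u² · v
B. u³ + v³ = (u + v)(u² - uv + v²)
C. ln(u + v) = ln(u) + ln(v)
B

A: fails at (4, 4) — LHS = 256, RHS = 64.
B: holds — e.g. at (2, 2), both sides equal 16.
C: fails at (3, 4) — LHS = ln(7) ≈ 1.946, RHS = ln(3) + ln(4) ≈ 2.485.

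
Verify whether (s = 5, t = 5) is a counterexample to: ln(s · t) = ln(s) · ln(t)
Substituting s = 5, t = 5:
LHS = ln(5 · 5) = ln(25) ≈ 3.219
RHS = ln(5) · ln(5) = ln(5)² ≈ 2.59

Since LHS ≠ RHS, this pair disproves the claim.

Answer: Yes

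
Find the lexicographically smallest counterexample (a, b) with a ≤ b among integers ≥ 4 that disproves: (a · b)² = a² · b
Substituting (4, 4) into the claim:
LHS = (4 · 4)² = 256
RHS = 4² · 4 = 64

Since LHS ≠ RHS, this pair disproves the claim, and no lexicographically smaller pair (a ≤ b, integers ≥ 4) does.

For instance (8, 9) is also a counterexample (LHS = 5184, RHS = 576), but it's lexicographically larger.

Answer: (a, b) = (4, 4)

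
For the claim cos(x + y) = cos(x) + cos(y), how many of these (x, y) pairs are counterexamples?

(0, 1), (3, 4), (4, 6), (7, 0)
4

Testing each pair:
(0, 1): LHS = cos(1) ≈ 0.5403, RHS = cos(1) + 1 ≈ 1.54 → counterexample
(3, 4): LHS = cos(7) ≈ 0.7539, RHS = cos(3) + cos(4) ≈ -1.644 → counterexample
(4, 6): LHS = cos(10) ≈ -0.8391, RHS = cos(4) + cos(6) ≈ 0.3065 → counterexample
(7, 0): LHS = cos(7) ≈ 0.7539, RHS = cos(7) + 1 ≈ 1.754 → counterexample

That makes 4 counterexamples.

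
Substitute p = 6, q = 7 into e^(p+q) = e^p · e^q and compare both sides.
LHS = e^(6+7) = e^13 ≈ 442413.4
RHS = e^6 · e^7 = e^13 ≈ 442413.4

LHS = RHS: the two sides agree.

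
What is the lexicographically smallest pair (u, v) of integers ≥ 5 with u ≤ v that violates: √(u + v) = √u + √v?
(u, v) = (5, 5)

Substituting (5, 5) into the claim:
LHS = √(5 + 5) = √(10) ≈ 3.162
RHS = √5 + √5 = 2·√(5) ≈ 4.472

Since LHS ≠ RHS, this pair disproves the claim, and no lexicographically smaller pair (u ≤ v, integers ≥ 5) does.

For instance (5, 12) is also a counterexample (LHS = √(17) ≈ 4.123, RHS = √(5) + 2·√(3) ≈ 5.7), but it's lexicographically larger.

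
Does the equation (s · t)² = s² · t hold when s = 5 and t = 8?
Substituting s = 5, t = 8:

LHS = (5 · 8)² = 1600
RHS = 5² · 8 = 200

LHS ≠ RHS, so the equation does not hold at this point.

Answer: Fails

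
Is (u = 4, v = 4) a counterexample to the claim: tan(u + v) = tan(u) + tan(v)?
Substituting u = 4, v = 4:
LHS = tan(4 + 4) = tan(8) ≈ -6.8
RHS = tan(4) + tan(4) = 2·tan(4) ≈ 2.316

Since LHS ≠ RHS, this pair disproves the claim.

Answer: Yes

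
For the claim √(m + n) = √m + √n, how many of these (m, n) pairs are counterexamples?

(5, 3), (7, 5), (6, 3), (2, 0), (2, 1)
4

Testing each pair:
(5, 3): LHS = 2·√(2) ≈ 2.828, RHS = √(3) + √(5) ≈ 3.968 → counterexample
(7, 5): LHS = 2·√(3) ≈ 3.464, RHS = √(5) + √(7) ≈ 4.882 → counterexample
(6, 3): LHS = 3, RHS = √(3) + √(6) ≈ 4.182 → counterexample
(2, 0): LHS = √(2) ≈ 1.414, RHS = √(2) ≈ 1.414 → satisfies claim
(2, 1): LHS = √(3) ≈ 1.732, RHS = 1 + √(2) ≈ 2.414 → counterexample

That makes 4 counterexamples.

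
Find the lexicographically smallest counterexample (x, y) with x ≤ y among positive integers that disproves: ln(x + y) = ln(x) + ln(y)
(x, y) = (1, 1)

Substituting (1, 1) into the claim:
LHS = ln(1 + 1) = ln(2) ≈ 0.6931
RHS = ln(1) + ln(1) = 0

Since LHS ≠ RHS, this pair disproves the claim, and no lexicographically smaller pair (x ≤ y, positive integers) does.

For instance (5, 6) is also a counterexample (LHS = ln(11) ≈ 2.398, RHS = ln(5) + ln(6) ≈ 3.401), but it's lexicographically larger.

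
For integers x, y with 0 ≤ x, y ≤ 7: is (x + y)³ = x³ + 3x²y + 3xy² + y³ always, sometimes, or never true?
Always true

The identity holds for every pair in the range. For instance at (x, y) = (5, 1): both sides equal 216.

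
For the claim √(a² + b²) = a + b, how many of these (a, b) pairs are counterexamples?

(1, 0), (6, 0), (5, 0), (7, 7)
Testing each pair:
(1, 0): LHS = 1, RHS = 1 → satisfies claim
(6, 0): LHS = 6, RHS = 6 → satisfies claim
(5, 0): LHS = 5, RHS = 5 → satisfies claim
(7, 7): LHS = 7·√(2) ≈ 9.899, RHS = 14 → counterexample

That makes 1 counterexample.

Answer: 1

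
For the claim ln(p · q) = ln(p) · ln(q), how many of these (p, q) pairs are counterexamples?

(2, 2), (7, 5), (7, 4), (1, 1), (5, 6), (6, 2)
Testing each pair:
(2, 2): LHS = ln(4) ≈ 1.386, RHS = ln(2)² ≈ 0.4805 → counterexample
(7, 5): LHS = ln(35) ≈ 3.555, RHS = ln(5)·ln(7) ≈ 3.132 → counterexample
(7, 4): LHS = ln(28) ≈ 3.332, RHS = ln(4)·ln(7) ≈ 2.698 → counterexample
(1, 1): LHS = 0, RHS = 0 → satisfies claim
(5, 6): LHS = ln(30) ≈ 3.401, RHS = ln(5)·ln(6) ≈ 2.884 → counterexample
(6, 2): LHS = ln(12) ≈ 2.485, RHS = ln(2)·ln(6) ≈ 1.242 → counterexample

That makes 5 counterexamples.

Answer: 5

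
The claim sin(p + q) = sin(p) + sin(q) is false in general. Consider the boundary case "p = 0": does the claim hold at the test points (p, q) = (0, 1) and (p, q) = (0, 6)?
Yes, holds at both test points

At (0, 1): LHS = sin(1) ≈ 0.8415, RHS = sin(1) ≈ 0.8415 → equal
At (0, 6): LHS = sin(6) ≈ -0.2794, RHS = sin(6) ≈ -0.2794 → equal

So the claim does hold at both of these boundary points, even though it is not an identity.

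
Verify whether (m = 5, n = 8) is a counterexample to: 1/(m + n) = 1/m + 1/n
Yes

Substituting m = 5, n = 8:
LHS = 1/(5 + 8) = 1/13
RHS = 1/5 + 1/8 = 13/40

Since LHS ≠ RHS, this pair disproves the claim.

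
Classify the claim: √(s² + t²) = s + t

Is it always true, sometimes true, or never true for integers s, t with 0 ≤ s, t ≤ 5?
It holds at (s, t) = (3, 0) (both sides equal 3), but fails at (s, t) = (5, 1) (LHS = √(26) ≈ 5.099, RHS = 6).

Answer: Sometimes true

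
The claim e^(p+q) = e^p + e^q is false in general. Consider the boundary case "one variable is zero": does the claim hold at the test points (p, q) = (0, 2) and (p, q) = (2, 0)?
At (0, 2): LHS = e^2 ≈ 7.389 ≠ RHS = 1 + e^2 ≈ 8.389
At (2, 0): LHS = e^2 ≈ 7.389 ≠ RHS = 1 + e^2 ≈ 8.389

Answer: No, fails at both test points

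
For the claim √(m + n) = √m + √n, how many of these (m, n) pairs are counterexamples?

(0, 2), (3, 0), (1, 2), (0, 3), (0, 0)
1

Testing each pair:
(0, 2): LHS = √(2) ≈ 1.414, RHS = √(2) ≈ 1.414 → satisfies claim
(3, 0): LHS = √(3) ≈ 1.732, RHS = √(3) ≈ 1.732 → satisfies claim
(1, 2): LHS = √(3) ≈ 1.732, RHS = 1 + √(2) ≈ 2.414 → counterexample
(0, 3): LHS = √(3) ≈ 1.732, RHS = √(3) ≈ 1.732 → satisfies claim
(0, 0): LHS = 0, RHS = 0 → satisfies claim

That makes 1 counterexample.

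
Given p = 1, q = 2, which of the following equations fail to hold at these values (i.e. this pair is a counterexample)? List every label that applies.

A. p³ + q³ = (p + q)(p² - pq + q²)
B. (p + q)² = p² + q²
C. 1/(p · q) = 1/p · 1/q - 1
Evaluating each claim at the given values:
A. LHS = 9, RHS = 9 → holds here (LHS = RHS)
B. LHS = 9, RHS = 5 → fails here (LHS ≠ RHS)
C. LHS = 1/2, RHS = -1/2 → fails here (LHS ≠ RHS)

Answer: B, C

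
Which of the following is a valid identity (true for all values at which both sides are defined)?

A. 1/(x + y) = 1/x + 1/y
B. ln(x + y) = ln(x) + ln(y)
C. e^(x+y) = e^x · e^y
A: fails at (4, 6) — LHS = 1/10, RHS = 5/12.
B: fails at (5, 5) — LHS = ln(10) ≈ 2.303, RHS = 2·ln(5) ≈ 3.219.
C: holds — e.g. at (2, 5), both sides equal e^7 ≈ 1097.

Answer: C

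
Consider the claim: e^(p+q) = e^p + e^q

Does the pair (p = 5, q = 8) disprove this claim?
Substituting p = 5, q = 8:
LHS = e^(5+8) = e^13 ≈ 442413.4
RHS = e^5 + e^8 ≈ 3129

Since LHS ≠ RHS, this pair disproves the claim.

Answer: Yes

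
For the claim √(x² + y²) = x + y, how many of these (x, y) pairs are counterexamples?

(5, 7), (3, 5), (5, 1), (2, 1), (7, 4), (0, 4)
5

Testing each pair:
(5, 7): LHS = √(74) ≈ 8.602, RHS = 12 → counterexample
(3, 5): LHS = √(34) ≈ 5.831, RHS = 8 → counterexample
(5, 1): LHS = √(26) ≈ 5.099, RHS = 6 → counterexample
(2, 1): LHS = √(5) ≈ 2.236, RHS = 3 → counterexample
(7, 4): LHS = √(65) ≈ 8.062, RHS = 11 → counterexample
(0, 4): LHS = 4, RHS = 4 → satisfies claim

That makes 5 counterexamples.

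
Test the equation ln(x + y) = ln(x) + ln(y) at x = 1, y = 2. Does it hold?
Fails

Substituting x = 1, y = 2:

LHS = ln(1 + 2) = ln(3) ≈ 1.099
RHS = ln(1) + ln(2) = ln(2) ≈ 0.6931

LHS ≠ RHS, so the equation does not hold at this point.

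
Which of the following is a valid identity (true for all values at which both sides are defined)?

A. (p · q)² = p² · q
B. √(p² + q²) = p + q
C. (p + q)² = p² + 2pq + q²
C

A: fails at (1, 5) — LHS = 25, RHS = 5.
B: fails at (1, 5) — LHS = √(26) ≈ 5.099, RHS = 6.
C: holds — e.g. at (1, 5), both sides equal 36.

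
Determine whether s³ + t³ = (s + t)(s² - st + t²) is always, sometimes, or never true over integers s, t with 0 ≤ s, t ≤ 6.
Always true

The identity holds for every pair in the range. For instance at (s, t) = (2, 4): both sides equal 72.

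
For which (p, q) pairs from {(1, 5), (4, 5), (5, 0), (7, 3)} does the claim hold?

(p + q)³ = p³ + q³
(5, 0)

Testing each pair:
(1, 5): LHS = 216, RHS = 126 → fails
(4, 5): LHS = 729, RHS = 189 → fails
(5, 0): LHS = 125, RHS = 125 → holds
(7, 3): LHS = 1000, RHS = 370 → fails

1 of 4 pairs satisfies the claim.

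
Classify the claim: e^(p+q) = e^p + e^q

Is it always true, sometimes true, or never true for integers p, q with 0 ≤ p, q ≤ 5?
The claim fails for every pair in the range. For instance at (p, q) = (3, 3): LHS = e^6 ≈ 403.4, RHS = 2·e^3 ≈ 40.17.

Answer: Never true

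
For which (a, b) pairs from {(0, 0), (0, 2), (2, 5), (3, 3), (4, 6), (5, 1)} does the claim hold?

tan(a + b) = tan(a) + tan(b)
Testing each pair:
(0, 0): LHS = 0, RHS = 0 → holds
(0, 2): LHS = tan(2) ≈ -2.185, RHS = tan(2) ≈ -2.185 → holds
(2, 5): LHS = tan(7) ≈ 0.8714, RHS = tan(5) + tan(2) ≈ -5.566 → fails
(3, 3): LHS = tan(6) ≈ -0.291, RHS = 2·tan(3) ≈ -0.2851 → fails
(4, 6): LHS = tan(10) ≈ 0.6484, RHS = tan(6) + tan(4) ≈ 0.8668 → fails
(5, 1): LHS = tan(6) ≈ -0.291, RHS = tan(5) + tan(1) ≈ -1.823 → fails

2 of 6 pairs satisfy the claim.

Answer: (0, 0), (0, 2)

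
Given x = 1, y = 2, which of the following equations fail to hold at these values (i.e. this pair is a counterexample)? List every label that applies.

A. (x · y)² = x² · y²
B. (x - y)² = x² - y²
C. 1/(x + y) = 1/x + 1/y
B, C

Evaluating each claim at the given values:
A. LHS = 4, RHS = 4 → holds here (LHS = RHS)
B. LHS = 1, RHS = -3 → fails here (LHS ≠ RHS)
C. LHS = 1/3, RHS = 3/2 → fails here (LHS ≠ RHS)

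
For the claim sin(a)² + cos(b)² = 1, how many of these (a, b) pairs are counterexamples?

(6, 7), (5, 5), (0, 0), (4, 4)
Testing each pair:
(6, 7): LHS = sin(6)² + cos(7)² ≈ 0.6464, RHS = 1 → counterexample
(5, 5): LHS = cos(5)² + sin(5)² = 1, RHS = 1 → satisfies claim
(0, 0): LHS = 1, RHS = 1 → satisfies claim
(4, 4): LHS = cos(4)² + sin(4)² = 1, RHS = 1 → satisfies claim

That makes 1 counterexample.

Answer: 1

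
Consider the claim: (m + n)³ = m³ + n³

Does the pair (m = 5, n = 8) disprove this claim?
Substituting m = 5, n = 8:
LHS = (5 + 8)³ = 2197
RHS = 5³ + 8³ = 637

Since LHS ≠ RHS, this pair disproves the claim.

Answer: Yes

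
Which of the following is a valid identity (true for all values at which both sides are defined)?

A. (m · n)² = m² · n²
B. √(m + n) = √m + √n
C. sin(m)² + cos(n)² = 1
A: holds — e.g. at (6, 7), both sides equal 1764.
B: fails at (3, 3) — LHS = √(6) ≈ 2.449, RHS = 2·√(3) ≈ 3.464.
C: fails at (4, 6) — LHS = sin(4)² + cos(6)² ≈ 1.495, RHS = 1.

Answer: A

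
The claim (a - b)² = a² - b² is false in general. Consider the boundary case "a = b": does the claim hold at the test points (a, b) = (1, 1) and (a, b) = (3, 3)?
At (1, 1): LHS = 0, RHS = 0 → equal
At (3, 3): LHS = 0, RHS = 0 → equal

So the claim does hold at both of these boundary points, even though it is not an identity.

Answer: Yes, holds at both test points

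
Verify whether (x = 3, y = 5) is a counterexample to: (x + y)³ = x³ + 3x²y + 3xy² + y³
Substituting x = 3, y = 5:
LHS = (3 + 5)³ = 512
RHS = 3³ + 3·3²·5 + 3·3·5² + 5³ = 512

The sides agree, so this pair does not disprove the claim.

Answer: No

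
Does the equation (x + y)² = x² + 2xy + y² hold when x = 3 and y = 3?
Substituting x = 3, y = 3:

LHS = (3 + 3)² = 36
RHS = 3² + 2·3·3 + 3² = 36

LHS = RHS, so the equation holds at this point.

Answer: Holds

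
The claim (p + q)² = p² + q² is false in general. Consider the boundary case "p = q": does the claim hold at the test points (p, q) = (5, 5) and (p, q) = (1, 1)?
At (5, 5): LHS = 100 ≠ RHS = 50
At (1, 1): LHS = 4 ≠ RHS = 2

Answer: No, fails at both test points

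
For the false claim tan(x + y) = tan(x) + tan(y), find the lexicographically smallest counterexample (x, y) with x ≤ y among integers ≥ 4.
Substituting (4, 4) into the claim:
LHS = tan(4 + 4) = tan(8) ≈ -6.8
RHS = tan(4) + tan(4) = 2·tan(4) ≈ 2.316

Since LHS ≠ RHS, this pair disproves the claim, and no lexicographically smaller pair (x ≤ y, integers ≥ 4) does.

For instance (6, 9) is also a counterexample (LHS = tan(15) ≈ -0.856, RHS = tan(9) + tan(6) ≈ -0.7433), but it's lexicographically larger.

Answer: (x, y) = (4, 4)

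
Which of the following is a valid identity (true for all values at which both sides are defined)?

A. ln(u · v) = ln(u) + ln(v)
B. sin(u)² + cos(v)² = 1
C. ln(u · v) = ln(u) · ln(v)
A: holds — e.g. at (1, 4), both sides equal ln(4) ≈ 1.386.
B: fails at (2, 7) — LHS = cos(7)² + sin(2)² ≈ 1.395, RHS = 1.
C: fails at (4, 5) — LHS = ln(20) ≈ 2.996, RHS = ln(4)·ln(5) ≈ 2.231.

Answer: A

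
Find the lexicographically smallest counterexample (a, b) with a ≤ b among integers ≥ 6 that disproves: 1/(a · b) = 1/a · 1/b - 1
Substituting (6, 6) into the claim:
LHS = 1/(6 · 6) = 1/36
RHS = 1/6 · 1/6 - 1 = -35/36

Since LHS ≠ RHS, this pair disproves the claim, and no lexicographically smaller pair (a ≤ b, integers ≥ 6) does.

For instance (11, 11) is also a counterexample (LHS = 1/121, RHS = -120/121), but it's lexicographically larger.

Answer: (a, b) = (6, 6)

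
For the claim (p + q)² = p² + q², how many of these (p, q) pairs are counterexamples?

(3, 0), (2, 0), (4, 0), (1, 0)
Testing each pair:
(3, 0): LHS = 9, RHS = 9 → satisfies claim
(2, 0): LHS = 4, RHS = 4 → satisfies claim
(4, 0): LHS = 16, RHS = 16 → satisfies claim
(1, 0): LHS = 1, RHS = 1 → satisfies claim

That makes 0 counterexamples.

Answer: 0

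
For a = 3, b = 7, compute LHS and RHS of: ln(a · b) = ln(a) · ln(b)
LHS = ln(3 · 7) = ln(21) ≈ 3.045
RHS = ln(3) · ln(7) ≈ 2.138

LHS ≠ RHS (they differ by about 0.9067), so the equation does not hold here.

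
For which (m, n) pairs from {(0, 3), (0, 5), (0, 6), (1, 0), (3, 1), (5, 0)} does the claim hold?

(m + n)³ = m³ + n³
(0, 3), (0, 5), (0, 6), (1, 0), (5, 0)

Testing each pair:
(0, 3): LHS = 27, RHS = 27 → holds
(0, 5): LHS = 125, RHS = 125 → holds
(0, 6): LHS = 216, RHS = 216 → holds
(1, 0): LHS = 1, RHS = 1 → holds
(3, 1): LHS = 64, RHS = 28 → fails
(5, 0): LHS = 125, RHS = 125 → holds

5 of 6 pairs satisfy the claim.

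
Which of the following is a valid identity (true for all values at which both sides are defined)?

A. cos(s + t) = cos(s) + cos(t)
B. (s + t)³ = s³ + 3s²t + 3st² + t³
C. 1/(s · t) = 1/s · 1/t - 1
A: fails at (2, 5) — LHS = cos(7) ≈ 0.7539, RHS = cos(2) + cos(5) ≈ -0.1325.
B: holds — e.g. at (2, 4), both sides equal 216.
C: fails at (6, 7) — LHS = 1/42, RHS = -41/42.

Answer: B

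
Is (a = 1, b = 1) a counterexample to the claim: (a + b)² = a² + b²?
Substituting a = 1, b = 1:
LHS = (1 + 1)² = 4
RHS = 1² + 1² = 2

Since LHS ≠ RHS, this pair disproves the claim.

Answer: Yes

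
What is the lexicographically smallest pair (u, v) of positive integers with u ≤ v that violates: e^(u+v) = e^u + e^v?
Substituting (1, 1) into the claim:
LHS = e^(1+1) = e^2 ≈ 7.389
RHS = e^1 + e^1 = 2·e ≈ 5.437

Since LHS ≠ RHS, this pair disproves the claim, and no lexicographically smaller pair (u ≤ v, positive integers) does.

For instance (7, 8) is also a counterexample (LHS = e^15 ≈ 3269017.4, RHS = e^7 + e^8 ≈ 4078), but it's lexicographically larger.

Answer: (u, v) = (1, 1)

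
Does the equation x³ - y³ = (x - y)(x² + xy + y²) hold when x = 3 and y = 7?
Holds

Substituting x = 3, y = 7:

LHS = 3³ - 7³ = -316
RHS = (3 - 7)(3² + 3·7 + 7²) = -316

LHS = RHS, so the equation holds at this point.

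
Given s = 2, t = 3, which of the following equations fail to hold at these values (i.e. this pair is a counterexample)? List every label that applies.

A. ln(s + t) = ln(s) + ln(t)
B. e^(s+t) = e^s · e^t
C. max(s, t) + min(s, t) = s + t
A

Evaluating each claim at the given values:
A. LHS = ln(5) ≈ 1.609, RHS = ln(2) + ln(3) ≈ 1.792 → fails here (LHS ≠ RHS)
B. LHS = e^5 ≈ 148.4, RHS = e^5 ≈ 148.4 → holds here (LHS = RHS)
C. LHS = 5, RHS = 5 → holds here (LHS = RHS)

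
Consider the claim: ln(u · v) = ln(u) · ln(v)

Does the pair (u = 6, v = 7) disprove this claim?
Substituting u = 6, v = 7:
LHS = ln(6 · 7) = ln(42) ≈ 3.738
RHS = ln(6) · ln(7) ≈ 3.487

Since LHS ≠ RHS, this pair disproves the claim.

Answer: Yes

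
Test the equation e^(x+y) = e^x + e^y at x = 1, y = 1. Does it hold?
Substituting x = 1, y = 1:

LHS = e^(1+1) = e^2 ≈ 7.389
RHS = e^1 + e^1 = 2·e ≈ 5.437

LHS ≠ RHS, so the equation does not hold at this point.

Answer: Fails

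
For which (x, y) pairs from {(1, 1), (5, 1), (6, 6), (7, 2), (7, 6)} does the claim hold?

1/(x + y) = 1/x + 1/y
Testing each pair:
(1, 1): LHS = 1/2, RHS = 2 → fails
(5, 1): LHS = 1/6, RHS = 6/5 → fails
(6, 6): LHS = 1/12, RHS = 1/3 → fails
(7, 2): LHS = 1/9, RHS = 9/14 → fails
(7, 6): LHS = 1/13, RHS = 13/42 → fails

No pair satisfies the claim.

Answer: None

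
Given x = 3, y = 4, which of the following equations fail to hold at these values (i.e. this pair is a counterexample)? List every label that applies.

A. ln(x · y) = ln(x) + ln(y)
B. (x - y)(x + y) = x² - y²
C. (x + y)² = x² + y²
Evaluating each claim at the given values:
A. LHS = ln(12) ≈ 2.485, RHS = ln(3) + ln(4) ≈ 2.485 → holds here (LHS = RHS)
B. LHS = -7, RHS = -7 → holds here (LHS = RHS)
C. LHS = 49, RHS = 25 → fails here (LHS ≠ RHS)

Answer: C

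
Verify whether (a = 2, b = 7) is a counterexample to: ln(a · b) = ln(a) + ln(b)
No

Substituting a = 2, b = 7:
LHS = ln(2 · 7) = ln(14) ≈ 2.639
RHS = ln(2) + ln(7) ≈ 2.639

The sides agree, so this pair does not disprove the claim.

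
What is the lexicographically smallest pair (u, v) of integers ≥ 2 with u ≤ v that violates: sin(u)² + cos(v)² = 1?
(u, v) = (2, 3)

At (2, 2): both sides equal 1, so it holds there.

Substituting (2, 3) into the claim:
LHS = sin(2)² + cos(3)² ≈ 1.807
RHS = 1

Since LHS ≠ RHS, this pair disproves the claim, and no lexicographically smaller pair (u ≤ v, integers ≥ 2) does.

For instance (2, 8) is also a counterexample (LHS = cos(8)² + sin(2)² ≈ 0.848, RHS = 1), but it's lexicographically larger.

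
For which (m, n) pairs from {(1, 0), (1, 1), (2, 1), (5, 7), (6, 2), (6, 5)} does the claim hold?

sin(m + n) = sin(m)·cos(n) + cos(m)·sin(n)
Testing each pair:
(1, 0): LHS = sin(1) ≈ 0.8415, RHS = sin(1) ≈ 0.8415 → holds
(1, 1): LHS = sin(2) ≈ 0.9093, RHS = 2·sin(1)·cos(1) ≈ 0.9093 → holds
(2, 1): LHS = sin(3) ≈ 0.1411, RHS = sin(1)·cos(2) + sin(2)·cos(1) ≈ 0.1411 → holds
(5, 7): LHS = sin(12) ≈ -0.5366, RHS = sin(5)·cos(7) + sin(7)·cos(5) ≈ -0.5366 → holds
(6, 2): LHS = sin(8) ≈ 0.9894, RHS = sin(6)·cos(2) + sin(2)·cos(6) ≈ 0.9894 → holds
(6, 5): LHS = sin(11) ≈ -1, RHS = sin(5)·cos(6) + sin(6)·cos(5) ≈ -1 → holds

Every pair satisfies the claim.

Answer: All pairs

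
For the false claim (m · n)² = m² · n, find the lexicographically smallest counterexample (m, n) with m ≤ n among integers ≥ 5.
Substituting (5, 5) into the claim:
LHS = (5 · 5)² = 625
RHS = 5² · 5 = 125

Since LHS ≠ RHS, this pair disproves the claim, and no lexicographically smaller pair (m ≤ n, integers ≥ 5) does.

For instance (7, 12) is also a counterexample (LHS = 7056, RHS = 588), but it's lexicographically larger.

Answer: (m, n) = (5, 5)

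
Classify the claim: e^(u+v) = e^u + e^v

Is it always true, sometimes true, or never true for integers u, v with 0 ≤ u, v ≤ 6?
Never true

The claim fails for every pair in the range. For instance at (u, v) = (0, 0): LHS = 1, RHS = 2.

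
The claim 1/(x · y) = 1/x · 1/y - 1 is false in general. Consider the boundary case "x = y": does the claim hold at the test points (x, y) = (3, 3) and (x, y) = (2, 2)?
No, fails at both test points

At (3, 3): LHS = 1/9 ≠ RHS = -8/9
At (2, 2): LHS = 1/4 ≠ RHS = -3/4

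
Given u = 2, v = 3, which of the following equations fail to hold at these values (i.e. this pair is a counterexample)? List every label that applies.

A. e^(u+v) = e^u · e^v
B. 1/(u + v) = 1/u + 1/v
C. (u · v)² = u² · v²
B

Evaluating each claim at the given values:
A. LHS = e^5 ≈ 148.4, RHS = e^5 ≈ 148.4 → holds here (LHS = RHS)
B. LHS = 1/5, RHS = 5/6 → fails here (LHS ≠ RHS)
C. LHS = 36, RHS = 36 → holds here (LHS = RHS)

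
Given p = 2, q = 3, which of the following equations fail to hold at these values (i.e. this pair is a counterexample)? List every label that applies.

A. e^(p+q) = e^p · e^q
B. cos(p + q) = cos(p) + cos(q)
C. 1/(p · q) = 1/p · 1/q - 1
B, C

Evaluating each claim at the given values:
A. LHS = e^5 ≈ 148.4, RHS = e^5 ≈ 148.4 → holds here (LHS = RHS)
B. LHS = cos(5) ≈ 0.2837, RHS = cos(3) + cos(2) ≈ -1.406 → fails here (LHS ≠ RHS)
C. LHS = 1/6, RHS = -5/6 → fails here (LHS ≠ RHS)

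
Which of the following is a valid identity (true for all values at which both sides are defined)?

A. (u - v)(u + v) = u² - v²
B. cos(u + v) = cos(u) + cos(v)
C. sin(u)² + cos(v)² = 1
A: holds — e.g. at (0, 1), both sides equal -1.
B: fails at (2, 4) — LHS = cos(6) ≈ 0.9602, RHS = cos(4) + cos(2) ≈ -1.07.
C: fails at (2, 5) — LHS = cos(5)² + sin(2)² ≈ 0.9073, RHS = 1.

Answer: A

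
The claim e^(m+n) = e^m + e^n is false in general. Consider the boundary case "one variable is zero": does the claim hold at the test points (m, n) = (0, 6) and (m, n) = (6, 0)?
No, fails at both test points

At (0, 6): LHS = e^6 ≈ 403.4 ≠ RHS = 1 + e^6 ≈ 404.4
At (6, 0): LHS = e^6 ≈ 403.4 ≠ RHS = 1 + e^6 ≈ 404.4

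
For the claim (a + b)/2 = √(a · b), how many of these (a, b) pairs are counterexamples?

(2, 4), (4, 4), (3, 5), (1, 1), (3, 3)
2

Testing each pair:
(2, 4): LHS = 3, RHS = 2·√(2) ≈ 2.828 → counterexample
(4, 4): LHS = 4, RHS = 4 → satisfies claim
(3, 5): LHS = 4, RHS = √(15) ≈ 3.873 → counterexample
(1, 1): LHS = 1, RHS = 1 → satisfies claim
(3, 3): LHS = 3, RHS = 3 → satisfies claim

That makes 2 counterexamples.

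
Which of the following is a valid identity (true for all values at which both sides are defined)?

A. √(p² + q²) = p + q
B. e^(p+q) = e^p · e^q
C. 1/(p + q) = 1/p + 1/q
A: fails at (1, 1) — LHS = √(2) ≈ 1.414, RHS = 2.
B: holds — e.g. at (3, 3), both sides equal e^6 ≈ 403.4.
C: fails at (5, 8) — LHS = 1/13, RHS = 13/40.

Answer: B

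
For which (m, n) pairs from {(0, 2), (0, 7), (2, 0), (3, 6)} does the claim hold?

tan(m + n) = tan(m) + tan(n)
(0, 2), (0, 7), (2, 0)

Testing each pair:
(0, 2): LHS = tan(2) ≈ -2.185, RHS = tan(2) ≈ -2.185 → holds
(0, 7): LHS = tan(7) ≈ 0.8714, RHS = tan(7) ≈ 0.8714 → holds
(2, 0): LHS = tan(2) ≈ -2.185, RHS = tan(2) ≈ -2.185 → holds
(3, 6): LHS = tan(9) ≈ -0.4523, RHS = tan(6) + tan(3) ≈ -0.4336 → fails

3 of 4 pairs satisfy the claim.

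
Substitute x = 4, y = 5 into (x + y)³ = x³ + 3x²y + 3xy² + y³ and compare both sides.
LHS = (4 + 5)³ = 729
RHS = 4³ + 3·4²·5 + 3·4·5² + 5³ = 729

LHS = RHS: the two sides agree.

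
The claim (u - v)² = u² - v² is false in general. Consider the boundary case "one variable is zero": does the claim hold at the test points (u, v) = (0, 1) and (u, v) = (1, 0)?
Only at (1, 0)

At (0, 1): LHS = 1 ≠ RHS = -1
At (1, 0): LHS = 1, RHS = 1 → equal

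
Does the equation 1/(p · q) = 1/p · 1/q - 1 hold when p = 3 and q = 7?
Fails

Substituting p = 3, q = 7:

LHS = 1/(3 · 7) = 1/21
RHS = 1/3 · 1/7 - 1 = -20/21

LHS ≠ RHS, so the equation does not hold at this point.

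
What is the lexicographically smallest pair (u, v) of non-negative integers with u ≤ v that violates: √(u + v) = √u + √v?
(u, v) = (1, 1)

At (0, 1): both sides equal 1, so it holds there.

Substituting (1, 1) into the claim:
LHS = √(1 + 1) = √(2) ≈ 1.414
RHS = √1 + √1 = 2

Since LHS ≠ RHS, this pair disproves the claim, and no lexicographically smaller pair (u ≤ v, non-negative integers) does.

For instance (1, 7) is also a counterexample (LHS = 2·√(2) ≈ 2.828, RHS = 1 + √(7) ≈ 3.646), but it's lexicographically larger.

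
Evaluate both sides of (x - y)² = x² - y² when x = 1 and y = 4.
LHS = (1 - 4)² = 9
RHS = 1² - 4² = -15

LHS ≠ RHS, so the equation does not hold here.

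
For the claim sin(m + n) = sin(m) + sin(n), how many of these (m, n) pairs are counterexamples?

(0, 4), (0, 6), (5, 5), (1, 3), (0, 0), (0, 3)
2

Testing each pair:
(0, 4): LHS = sin(4) ≈ -0.7568, RHS = sin(4) ≈ -0.7568 → satisfies claim
(0, 6): LHS = sin(6) ≈ -0.2794, RHS = sin(6) ≈ -0.2794 → satisfies claim
(5, 5): LHS = sin(10) ≈ -0.544, RHS = 2·sin(5) ≈ -1.918 → counterexample
(1, 3): LHS = sin(4) ≈ -0.7568, RHS = sin(3) + sin(1) ≈ 0.9826 → counterexample
(0, 0): LHS = 0, RHS = 0 → satisfies claim
(0, 3): LHS = sin(3) ≈ 0.1411, RHS = sin(3) ≈ 0.1411 → satisfies claim

That makes 2 counterexamples.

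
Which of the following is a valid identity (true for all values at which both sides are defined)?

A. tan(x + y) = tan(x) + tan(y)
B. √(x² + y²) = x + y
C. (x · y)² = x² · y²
A: fails at (4, 6) — LHS = tan(10) ≈ 0.6484, RHS = tan(6) + tan(4) ≈ 0.8668.
B: fails at (1, 1) — LHS = √(2) ≈ 1.414, RHS = 2.
C: holds — e.g. at (3, 4), both sides equal 144.

Answer: C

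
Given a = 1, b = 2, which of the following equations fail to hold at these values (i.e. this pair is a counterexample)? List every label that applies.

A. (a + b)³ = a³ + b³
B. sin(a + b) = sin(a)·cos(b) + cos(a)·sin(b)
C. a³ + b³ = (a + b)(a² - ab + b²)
A

Evaluating each claim at the given values:
A. LHS = 27, RHS = 9 → fails here (LHS ≠ RHS)
B. LHS = sin(3) ≈ 0.1411, RHS = sin(1)·cos(2) + sin(2)·cos(1) ≈ 0.1411 → holds here (LHS = RHS)
C. LHS = 9, RHS = 9 → holds here (LHS = RHS)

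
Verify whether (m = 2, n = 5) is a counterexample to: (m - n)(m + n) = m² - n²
No

Substituting m = 2, n = 5:
LHS = (2 - 5)(2 + 5) = -21
RHS = 2² - 5² = -21

The sides agree, so this pair does not disprove the claim.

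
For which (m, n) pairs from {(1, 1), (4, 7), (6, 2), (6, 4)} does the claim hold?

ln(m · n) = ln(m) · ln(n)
Testing each pair:
(1, 1): LHS = 0, RHS = 0 → holds
(4, 7): LHS = ln(28) ≈ 3.332, RHS = ln(4)·ln(7) ≈ 2.698 → fails
(6, 2): LHS = ln(12) ≈ 2.485, RHS = ln(2)·ln(6) ≈ 1.242 → fails
(6, 4): LHS = ln(24) ≈ 3.178, RHS = ln(4)·ln(6) ≈ 2.484 → fails

1 of 4 pairs satisfies the claim.

Answer: (1, 1)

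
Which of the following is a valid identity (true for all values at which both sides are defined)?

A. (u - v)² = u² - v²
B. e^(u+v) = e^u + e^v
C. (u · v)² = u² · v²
C

A: fails at (2, 4) — LHS = 4, RHS = -12.
B: fails at (0, 1) — LHS = e ≈ 2.718, RHS = 1 + e ≈ 3.718.
C: holds — e.g. at (1, 5), both sides equal 25.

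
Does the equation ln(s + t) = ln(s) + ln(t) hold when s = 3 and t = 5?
Fails

Substituting s = 3, t = 5:

LHS = ln(3 + 5) = ln(8) ≈ 2.079
RHS = ln(3) + ln(5) ≈ 2.708

LHS ≠ RHS, so the equation does not hold at this point.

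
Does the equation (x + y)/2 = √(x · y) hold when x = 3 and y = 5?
Substituting x = 3, y = 5:

LHS = (3 + 5)/2 = 4
RHS = √(3 · 5) = √(15) ≈ 3.873

LHS ≠ RHS, so the equation does not hold at this point.

Answer: Fails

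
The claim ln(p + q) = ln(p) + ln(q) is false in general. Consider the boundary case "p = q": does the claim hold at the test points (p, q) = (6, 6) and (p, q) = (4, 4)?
At (6, 6): LHS = ln(12) ≈ 2.485 ≠ RHS = 2·ln(6) ≈ 3.584
At (4, 4): LHS = ln(8) ≈ 2.079 ≠ RHS = 2·ln(4) ≈ 2.773

Answer: No, fails at both test points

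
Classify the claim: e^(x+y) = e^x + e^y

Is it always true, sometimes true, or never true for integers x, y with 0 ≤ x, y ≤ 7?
Never true

The claim fails for every pair in the range. For instance at (x, y) = (2, 2): LHS = e^4 ≈ 54.6, RHS = 2·e^2 ≈ 14.78.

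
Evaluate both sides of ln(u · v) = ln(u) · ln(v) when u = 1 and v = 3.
LHS = ln(1 · 3) = ln(3) ≈ 1.099
RHS = ln(1) · ln(3) = 0

LHS ≠ RHS (they differ by about 1.099), so the equation does not hold here.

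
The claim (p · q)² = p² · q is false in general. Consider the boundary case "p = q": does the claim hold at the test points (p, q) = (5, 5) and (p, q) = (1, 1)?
Only at (1, 1)

At (5, 5): LHS = 625 ≠ RHS = 125
At (1, 1): LHS = 1, RHS = 1 → equal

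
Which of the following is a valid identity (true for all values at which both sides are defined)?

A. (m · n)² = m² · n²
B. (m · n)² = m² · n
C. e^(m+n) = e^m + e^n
A: holds — e.g. at (0, 1), both sides equal 0.
B: fails at (3, 3) — LHS = 81, RHS = 27.
C: fails at (4, 6) — LHS = e^10 ≈ 22026.5, RHS = e^4 + e^6 ≈ 458.

Answer: A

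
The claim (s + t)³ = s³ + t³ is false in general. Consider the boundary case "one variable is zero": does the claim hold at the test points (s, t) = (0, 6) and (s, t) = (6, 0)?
Yes, holds at both test points

At (0, 6): LHS = 216, RHS = 216 → equal
At (6, 0): LHS = 216, RHS = 216 → equal

So the claim does hold at both of these boundary points, even though it is not an identity.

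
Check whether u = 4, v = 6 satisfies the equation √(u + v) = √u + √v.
Fails

Substituting u = 4, v = 6:

LHS = √(4 + 6) = √(10) ≈ 3.162
RHS = √4 + √6 = 2 + √(6) ≈ 4.449

LHS ≠ RHS, so the equation does not hold at this point.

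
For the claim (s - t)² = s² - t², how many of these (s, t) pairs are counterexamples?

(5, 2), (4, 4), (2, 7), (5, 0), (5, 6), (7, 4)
Testing each pair:
(5, 2): LHS = 9, RHS = 21 → counterexample
(4, 4): LHS = 0, RHS = 0 → satisfies claim
(2, 7): LHS = 25, RHS = -45 → counterexample
(5, 0): LHS = 25, RHS = 25 → satisfies claim
(5, 6): LHS = 1, RHS = -11 → counterexample
(7, 4): LHS = 9, RHS = 33 → counterexample

That makes 4 counterexamples.

Answer: 4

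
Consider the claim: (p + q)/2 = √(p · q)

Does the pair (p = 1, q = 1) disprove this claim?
Substituting p = 1, q = 1:
LHS = (1 + 1)/2 = 1
RHS = √(1 · 1) = 1

The sides agree, so this pair does not disprove the claim.

Answer: No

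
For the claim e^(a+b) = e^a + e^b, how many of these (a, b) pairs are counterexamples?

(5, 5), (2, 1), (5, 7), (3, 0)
Testing each pair:
(5, 5): LHS = e^10 ≈ 22026.5, RHS = 2·e^5 ≈ 296.8 → counterexample
(2, 1): LHS = e^3 ≈ 20.09, RHS = e + e^2 ≈ 10.11 → counterexample
(5, 7): LHS = e^12 ≈ 162754.8, RHS = e^5 + e^7 ≈ 1245 → counterexample
(3, 0): LHS = e^3 ≈ 20.09, RHS = 1 + e^3 ≈ 21.09 → counterexample

That makes 4 counterexamples.

Answer: 4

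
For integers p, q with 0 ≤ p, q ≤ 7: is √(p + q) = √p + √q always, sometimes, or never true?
It holds at (p, q) = (5, 0) (both sides equal √(5) ≈ 2.236), but fails at (p, q) = (5, 2) (LHS = √(7) ≈ 2.646, RHS = √(2) + √(5) ≈ 3.65).

Answer: Sometimes true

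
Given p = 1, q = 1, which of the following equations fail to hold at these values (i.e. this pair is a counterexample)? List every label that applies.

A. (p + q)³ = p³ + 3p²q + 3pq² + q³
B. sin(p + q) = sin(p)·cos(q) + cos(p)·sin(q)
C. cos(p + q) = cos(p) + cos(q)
Evaluating each claim at the given values:
A. LHS = 8, RHS = 8 → holds here (LHS = RHS)
B. LHS = sin(2) ≈ 0.9093, RHS = 2·sin(1)·cos(1) ≈ 0.9093 → holds here (LHS = RHS)
C. LHS = cos(2) ≈ -0.4161, RHS = 2·cos(1) ≈ 1.081 → fails here (LHS ≠ RHS)

Answer: C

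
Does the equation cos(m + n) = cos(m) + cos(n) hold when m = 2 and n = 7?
Fails

Substituting m = 2, n = 7:

LHS = cos(2 + 7) = cos(9) ≈ -0.9111
RHS = cos(2) + cos(7) ≈ 0.3378

LHS ≠ RHS, so the equation does not hold at this point.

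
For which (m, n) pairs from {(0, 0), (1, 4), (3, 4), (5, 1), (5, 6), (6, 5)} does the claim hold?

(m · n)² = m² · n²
Testing each pair:
(0, 0): LHS = 0, RHS = 0 → holds
(1, 4): LHS = 16, RHS = 16 → holds
(3, 4): LHS = 144, RHS = 144 → holds
(5, 1): LHS = 25, RHS = 25 → holds
(5, 6): LHS = 900, RHS = 900 → holds
(6, 5): LHS = 900, RHS = 900 → holds

Every pair satisfies the claim.

Answer: All pairs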